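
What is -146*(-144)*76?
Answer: 1597824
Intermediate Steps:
-146*(-144)*76 = 21024*76 = 1597824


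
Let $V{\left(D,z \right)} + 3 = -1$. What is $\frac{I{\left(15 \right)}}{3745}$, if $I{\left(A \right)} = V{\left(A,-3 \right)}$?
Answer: $- \frac{4}{3745} \approx -0.0010681$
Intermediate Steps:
$V{\left(D,z \right)} = -4$ ($V{\left(D,z \right)} = -3 - 1 = -4$)
$I{\left(A \right)} = -4$
$\frac{I{\left(15 \right)}}{3745} = - \frac{4}{3745}$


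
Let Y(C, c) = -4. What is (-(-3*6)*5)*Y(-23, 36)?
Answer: -360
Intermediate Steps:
(-(-3*6)*5)*Y(-23, 36) = -(-3*6)*5*(-4) = -(-18)*5*(-4) = -1*(-90)*(-4) = 90*(-4) = -360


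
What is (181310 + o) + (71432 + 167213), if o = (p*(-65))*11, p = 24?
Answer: 402795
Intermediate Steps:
o = -17160 (o = (24*(-65))*11 = -1560*11 = -17160)
(181310 + o) + (71432 + 167213) = (181310 - 17160) + (71432 + 167213) = 164150 + 238645 = 402795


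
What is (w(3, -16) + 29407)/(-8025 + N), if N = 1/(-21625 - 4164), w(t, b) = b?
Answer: -757964499/206956726 ≈ -3.6624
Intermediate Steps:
N = -1/25789 (N = 1/(-25789) = -1/25789 ≈ -3.8776e-5)
(w(3, -16) + 29407)/(-8025 + N) = (-16 + 29407)/(-8025 - 1/25789) = 29391/(-206956726/25789) = 29391*(-25789/206956726) = -757964499/206956726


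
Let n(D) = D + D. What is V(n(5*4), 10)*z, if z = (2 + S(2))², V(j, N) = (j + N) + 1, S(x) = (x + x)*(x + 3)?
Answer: 24684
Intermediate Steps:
n(D) = 2*D
S(x) = 2*x*(3 + x) (S(x) = (2*x)*(3 + x) = 2*x*(3 + x))
V(j, N) = 1 + N + j (V(j, N) = (N + j) + 1 = 1 + N + j)
z = 484 (z = (2 + 2*2*(3 + 2))² = (2 + 2*2*5)² = (2 + 20)² = 22² = 484)
V(n(5*4), 10)*z = (1 + 10 + 2*(5*4))*484 = (1 + 10 + 2*20)*484 = (1 + 10 + 40)*484 = 51*484 = 24684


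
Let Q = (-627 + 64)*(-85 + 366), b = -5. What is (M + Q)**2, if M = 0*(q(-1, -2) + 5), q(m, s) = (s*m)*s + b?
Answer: 25028189209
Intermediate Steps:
Q = -158203 (Q = -563*281 = -158203)
q(m, s) = -5 + m*s**2 (q(m, s) = (s*m)*s - 5 = (m*s)*s - 5 = m*s**2 - 5 = -5 + m*s**2)
M = 0 (M = 0*((-5 - 1*(-2)**2) + 5) = 0*((-5 - 1*4) + 5) = 0*((-5 - 4) + 5) = 0*(-9 + 5) = 0*(-4) = 0)
(M + Q)**2 = (0 - 158203)**2 = (-158203)**2 = 25028189209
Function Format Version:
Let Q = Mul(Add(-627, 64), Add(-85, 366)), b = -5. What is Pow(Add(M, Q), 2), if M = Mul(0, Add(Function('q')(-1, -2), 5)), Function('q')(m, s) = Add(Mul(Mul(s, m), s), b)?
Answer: 25028189209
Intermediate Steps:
Q = -158203 (Q = Mul(-563, 281) = -158203)
Function('q')(m, s) = Add(-5, Mul(m, Pow(s, 2))) (Function('q')(m, s) = Add(Mul(Mul(s, m), s), -5) = Add(Mul(Mul(m, s), s), -5) = Add(Mul(m, Pow(s, 2)), -5) = Add(-5, Mul(m, Pow(s, 2))))
M = 0 (M = Mul(0, Add(Add(-5, Mul(-1, Pow(-2, 2))), 5)) = Mul(0, Add(Add(-5, Mul(-1, 4)), 5)) = Mul(0, Add(Add(-5, -4), 5)) = Mul(0, Add(-9, 5)) = Mul(0, -4) = 0)
Pow(Add(M, Q), 2) = Pow(Add(0, -158203), 2) = Pow(-158203, 2) = 25028189209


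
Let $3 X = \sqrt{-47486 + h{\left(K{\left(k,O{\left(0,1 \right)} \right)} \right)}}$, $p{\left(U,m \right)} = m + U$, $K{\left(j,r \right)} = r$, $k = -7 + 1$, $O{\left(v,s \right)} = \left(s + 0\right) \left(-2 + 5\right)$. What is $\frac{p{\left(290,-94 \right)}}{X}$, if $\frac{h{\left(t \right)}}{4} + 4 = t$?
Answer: $- \frac{98 i \sqrt{47490}}{7915} \approx - 2.6982 i$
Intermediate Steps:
$O{\left(v,s \right)} = 3 s$ ($O{\left(v,s \right)} = s 3 = 3 s$)
$k = -6$
$p{\left(U,m \right)} = U + m$
$h{\left(t \right)} = -16 + 4 t$
$X = \frac{i \sqrt{47490}}{3}$ ($X = \frac{\sqrt{-47486 - \left(16 - 4 \cdot 3 \cdot 1\right)}}{3} = \frac{\sqrt{-47486 + \left(-16 + 4 \cdot 3\right)}}{3} = \frac{\sqrt{-47486 + \left(-16 + 12\right)}}{3} = \frac{\sqrt{-47486 - 4}}{3} = \frac{\sqrt{-47490}}{3} = \frac{i \sqrt{47490}}{3} \approx 72.641 i$)
$\frac{p{\left(290,-94 \right)}}{X} = \frac{290 - 94}{\frac{1}{3} i \sqrt{47490}} = 196 \left(- \frac{i \sqrt{47490}}{15830}\right) = - \frac{98 i \sqrt{47490}}{7915}$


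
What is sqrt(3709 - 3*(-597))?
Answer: 10*sqrt(55) ≈ 74.162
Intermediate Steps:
sqrt(3709 - 3*(-597)) = sqrt(3709 + 1791) = sqrt(5500) = 10*sqrt(55)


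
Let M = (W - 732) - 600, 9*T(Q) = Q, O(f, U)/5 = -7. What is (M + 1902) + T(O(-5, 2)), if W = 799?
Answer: 12286/9 ≈ 1365.1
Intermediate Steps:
O(f, U) = -35 (O(f, U) = 5*(-7) = -35)
T(Q) = Q/9
M = -533 (M = (799 - 732) - 600 = 67 - 600 = -533)
(M + 1902) + T(O(-5, 2)) = (-533 + 1902) + (⅑)*(-35) = 1369 - 35/9 = 12286/9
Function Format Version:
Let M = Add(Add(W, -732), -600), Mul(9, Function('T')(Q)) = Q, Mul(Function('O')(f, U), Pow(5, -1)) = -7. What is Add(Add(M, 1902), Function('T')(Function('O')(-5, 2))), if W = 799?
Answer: Rational(12286, 9) ≈ 1365.1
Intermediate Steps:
Function('O')(f, U) = -35 (Function('O')(f, U) = Mul(5, -7) = -35)
Function('T')(Q) = Mul(Rational(1, 9), Q)
M = -533 (M = Add(Add(799, -732), -600) = Add(67, -600) = -533)
Add(Add(M, 1902), Function('T')(Function('O')(-5, 2))) = Add(Add(-533, 1902), Mul(Rational(1, 9), -35)) = Add(1369, Rational(-35, 9)) = Rational(12286, 9)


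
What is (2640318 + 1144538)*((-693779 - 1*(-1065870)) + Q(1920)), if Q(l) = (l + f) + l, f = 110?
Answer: 1423261035096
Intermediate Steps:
Q(l) = 110 + 2*l (Q(l) = (l + 110) + l = (110 + l) + l = 110 + 2*l)
(2640318 + 1144538)*((-693779 - 1*(-1065870)) + Q(1920)) = (2640318 + 1144538)*((-693779 - 1*(-1065870)) + (110 + 2*1920)) = 3784856*((-693779 + 1065870) + (110 + 3840)) = 3784856*(372091 + 3950) = 3784856*376041 = 1423261035096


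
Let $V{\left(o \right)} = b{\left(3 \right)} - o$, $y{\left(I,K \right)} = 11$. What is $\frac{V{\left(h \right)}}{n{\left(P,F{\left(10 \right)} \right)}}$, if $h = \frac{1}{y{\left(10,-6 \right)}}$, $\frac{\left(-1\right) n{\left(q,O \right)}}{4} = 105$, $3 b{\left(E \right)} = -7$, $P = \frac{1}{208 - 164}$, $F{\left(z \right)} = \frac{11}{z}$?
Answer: $\frac{4}{693} \approx 0.005772$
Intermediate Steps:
$P = \frac{1}{44} \approx 0.022727$
$b{\left(E \right)} = - \frac{7}{3}$ ($b{\left(E \right)} = \frac{1}{3} \left(-7\right) = - \frac{7}{3}$)
$n{\left(q,O \right)} = -420$ ($n{\left(q,O \right)} = \left(-4\right) 105 = -420$)
$h = \frac{1}{11} \approx 0.090909$
$V{\left(o \right)} = - \frac{7}{3} - o$
$\frac{V{\left(h \right)}}{n{\left(P,F{\left(10 \right)} \right)}} = \frac{- \frac{7}{3} - \frac{1}{11}}{-420} = \left(- \frac{7}{3} - \frac{1}{11}\right) \left(- \frac{1}{420}\right) = \left(- \frac{80}{33}\right) \left(- \frac{1}{420}\right) = \frac{4}{693}$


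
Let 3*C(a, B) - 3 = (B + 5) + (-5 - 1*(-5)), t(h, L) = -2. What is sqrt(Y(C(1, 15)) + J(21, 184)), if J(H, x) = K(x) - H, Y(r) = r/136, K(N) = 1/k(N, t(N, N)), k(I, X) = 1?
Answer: I*sqrt(829974)/204 ≈ 4.4658*I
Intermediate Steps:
C(a, B) = 8/3 + B/3 (C(a, B) = 1 + ((B + 5) + (-5 - 1*(-5)))/3 = 1 + ((5 + B) + (-5 + 5))/3 = 1 + ((5 + B) + 0)/3 = 1 + (5 + B)/3 = 1 + (5/3 + B/3) = 8/3 + B/3)
K(N) = 1 (K(N) = 1/1 = 1)
Y(r) = r/136 (Y(r) = r*(1/136) = r/136)
J(H, x) = 1 - H
sqrt(Y(C(1, 15)) + J(21, 184)) = sqrt((8/3 + (1/3)*15)/136 + (1 - 1*21)) = sqrt((8/3 + 5)/136 + (1 - 21)) = sqrt((1/136)*(23/3) - 20) = sqrt(23/408 - 20) = sqrt(-8137/408) = I*sqrt(829974)/204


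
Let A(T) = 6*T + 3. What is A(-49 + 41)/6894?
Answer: -5/766 ≈ -0.0065274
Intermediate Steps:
A(T) = 3 + 6*T
A(-49 + 41)/6894 = (3 + 6*(-49 + 41))/6894 = (3 + 6*(-8))*(1/6894) = (3 - 48)*(1/6894) = -45*1/6894 = -5/766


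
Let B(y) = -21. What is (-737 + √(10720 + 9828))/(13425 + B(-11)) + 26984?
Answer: 361692799/13404 + √5137/6702 ≈ 26984.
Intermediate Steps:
(-737 + √(10720 + 9828))/(13425 + B(-11)) + 26984 = (-737 + √(10720 + 9828))/(13425 - 21) + 26984 = (-737 + √20548)/13404 + 26984 = (-737 + 2*√5137)*(1/13404) + 26984 = (-737/13404 + √5137/6702) + 26984 = 361692799/13404 + √5137/6702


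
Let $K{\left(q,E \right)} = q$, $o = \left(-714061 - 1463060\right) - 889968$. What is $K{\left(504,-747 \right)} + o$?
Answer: $-3066585$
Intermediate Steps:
$o = -3067089$ ($o = -2177121 - 889968 = -3067089$)
$K{\left(504,-747 \right)} + o = 504 - 3067089 = -3066585$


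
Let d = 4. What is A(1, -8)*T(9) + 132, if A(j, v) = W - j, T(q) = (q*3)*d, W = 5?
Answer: 564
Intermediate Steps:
T(q) = 12*q (T(q) = (q*3)*4 = (3*q)*4 = 12*q)
A(j, v) = 5 - j
A(1, -8)*T(9) + 132 = (5 - 1*1)*(12*9) + 132 = (5 - 1)*108 + 132 = 4*108 + 132 = 432 + 132 = 564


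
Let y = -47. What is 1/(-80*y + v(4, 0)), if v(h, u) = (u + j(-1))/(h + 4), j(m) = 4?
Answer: 2/7521 ≈ 0.00026592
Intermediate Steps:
v(h, u) = (4 + u)/(4 + h) (v(h, u) = (u + 4)/(h + 4) = (4 + u)/(4 + h))
1/(-80*y + v(4, 0)) = 1/(-80*(-47) + (4 + 0)/(4 + 4)) = 1/(3760 + 4/8) = 1/(3760 + (⅛)*4) = 1/(3760 + ½) = 1/(7521/2) = 2/7521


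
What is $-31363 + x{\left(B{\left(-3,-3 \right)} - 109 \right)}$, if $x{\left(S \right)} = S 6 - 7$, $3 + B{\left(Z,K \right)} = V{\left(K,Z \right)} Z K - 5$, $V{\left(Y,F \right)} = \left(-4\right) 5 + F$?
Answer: $-33314$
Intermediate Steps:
$V{\left(Y,F \right)} = -20 + F$
$B{\left(Z,K \right)} = -8 + K Z \left(-20 + Z\right)$ ($B{\left(Z,K \right)} = -3 + \left(\left(-20 + Z\right) Z K - 5\right) = -3 + \left(Z \left(-20 + Z\right) K - 5\right) = -3 + \left(K Z \left(-20 + Z\right) - 5\right) = -3 + \left(-5 + K Z \left(-20 + Z\right)\right) = -8 + K Z \left(-20 + Z\right)$)
$x{\left(S \right)} = -7 + 6 S$ ($x{\left(S \right)} = 6 S - 7 = -7 + 6 S$)
$-31363 + x{\left(B{\left(-3,-3 \right)} - 109 \right)} = -31363 + \left(-7 + 6 \left(\left(-8 - - 9 \left(-20 - 3\right)\right) - 109\right)\right) = -31363 + \left(-7 + 6 \left(\left(-8 - \left(-9\right) \left(-23\right)\right) - 109\right)\right) = -31363 + \left(-7 + 6 \left(\left(-8 - 207\right) - 109\right)\right) = -31363 + \left(-7 + 6 \left(-215 - 109\right)\right) = -31363 + \left(-7 + 6 \left(-324\right)\right) = -31363 - 1951 = -33314$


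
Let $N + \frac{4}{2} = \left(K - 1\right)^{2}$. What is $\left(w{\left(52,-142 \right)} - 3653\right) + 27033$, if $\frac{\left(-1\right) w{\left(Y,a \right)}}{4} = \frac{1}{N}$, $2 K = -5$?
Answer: $\frac{958564}{41} \approx 23380.0$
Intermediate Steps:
$K = - \frac{5}{2}$ ($K = \frac{1}{2} \left(-5\right) = - \frac{5}{2} \approx -2.5$)
$N = \frac{41}{4}$ ($N = -2 + \left(- \frac{5}{2} - 1\right)^{2} = -2 + \left(- \frac{7}{2}\right)^{2} = -2 + \frac{49}{4} = \frac{41}{4} \approx 10.25$)
$w{\left(Y,a \right)} = - \frac{16}{41}$ ($w{\left(Y,a \right)} = - \frac{4}{\frac{41}{4}} = \left(-4\right) \frac{4}{41} = - \frac{16}{41}$)
$\left(w{\left(52,-142 \right)} - 3653\right) + 27033 = \left(- \frac{16}{41} - 3653\right) + 27033 = - \frac{149789}{41} + 27033 = \frac{958564}{41}$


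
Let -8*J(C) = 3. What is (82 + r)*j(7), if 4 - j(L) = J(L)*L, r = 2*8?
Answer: 2597/4 ≈ 649.25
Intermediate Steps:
J(C) = -3/8 (J(C) = -1/8*3 = -3/8)
r = 16
j(L) = 4 + 3*L/8 (j(L) = 4 - (-3)*L/8 = 4 + 3*L/8)
(82 + r)*j(7) = (82 + 16)*(4 + (3/8)*7) = 98*(4 + 21/8) = 98*(53/8) = 2597/4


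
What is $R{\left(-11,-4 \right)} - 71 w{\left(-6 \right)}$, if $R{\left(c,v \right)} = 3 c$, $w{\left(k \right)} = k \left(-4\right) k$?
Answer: $10191$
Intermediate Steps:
$w{\left(k \right)} = - 4 k^{2}$ ($w{\left(k \right)} = - 4 k k = - 4 k^{2}$)
$R{\left(-11,-4 \right)} - 71 w{\left(-6 \right)} = 3 \left(-11\right) - 71 \left(- 4 \left(-6\right)^{2}\right) = -33 - 71 \left(\left(-4\right) 36\right) = -33 - -10224 = -33 + 10224 = 10191$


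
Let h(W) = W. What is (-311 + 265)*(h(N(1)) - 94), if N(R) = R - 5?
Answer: 4508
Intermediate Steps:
N(R) = -5 + R
(-311 + 265)*(h(N(1)) - 94) = (-311 + 265)*((-5 + 1) - 94) = -46*(-4 - 94) = -46*(-98) = 4508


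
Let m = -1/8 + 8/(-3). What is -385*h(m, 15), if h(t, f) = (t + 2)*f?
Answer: 36575/8 ≈ 4571.9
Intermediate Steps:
m = -67/24 (m = -1*⅛ + 8*(-⅓) = -⅛ - 8/3 = -67/24 ≈ -2.7917)
h(t, f) = f*(2 + t) (h(t, f) = (2 + t)*f = f*(2 + t))
-385*h(m, 15) = -5775*(2 - 67/24) = -5775*(-19)/24 = -385*(-95/8) = 36575/8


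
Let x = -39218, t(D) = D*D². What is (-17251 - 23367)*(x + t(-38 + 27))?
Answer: 1647019282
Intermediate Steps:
t(D) = D³
(-17251 - 23367)*(x + t(-38 + 27)) = (-17251 - 23367)*(-39218 + (-38 + 27)³) = -40618*(-39218 + (-11)³) = -40618*(-39218 - 1331) = -40618*(-40549) = 1647019282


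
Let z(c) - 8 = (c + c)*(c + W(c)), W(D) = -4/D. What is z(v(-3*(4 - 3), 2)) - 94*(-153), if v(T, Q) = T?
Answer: 14400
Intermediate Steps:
z(c) = 8 + 2*c*(c - 4/c) (z(c) = 8 + (c + c)*(c - 4/c) = 8 + (2*c)*(c - 4/c) = 8 + 2*c*(c - 4/c))
z(v(-3*(4 - 3), 2)) - 94*(-153) = 2*(-3*(4 - 3))² - 94*(-153) = 2*(-3*1)² + 14382 = 2*(-3)² + 14382 = 2*9 + 14382 = 18 + 14382 = 14400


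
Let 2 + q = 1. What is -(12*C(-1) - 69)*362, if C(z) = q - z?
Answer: 24978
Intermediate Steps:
q = -1 (q = -2 + 1 = -1)
C(z) = -1 - z
-(12*C(-1) - 69)*362 = -(12*(-1 - 1*(-1)) - 69)*362 = -(12*(-1 + 1) - 69)*362 = -(12*0 - 69)*362 = -(0 - 69)*362 = -(-69)*362 = -1*(-24978) = 24978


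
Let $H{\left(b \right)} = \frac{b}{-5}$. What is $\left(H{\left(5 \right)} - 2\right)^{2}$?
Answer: $9$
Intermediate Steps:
$H{\left(b \right)} = - \frac{b}{5}$ ($H{\left(b \right)} = b \left(- \frac{1}{5}\right) = - \frac{b}{5}$)
$\left(H{\left(5 \right)} - 2\right)^{2} = \left(\left(- \frac{1}{5}\right) 5 - 2\right)^{2} = \left(-1 - 2\right)^{2} = \left(-3\right)^{2} = 9$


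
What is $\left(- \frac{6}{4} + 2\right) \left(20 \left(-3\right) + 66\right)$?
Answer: $3$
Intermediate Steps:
$\left(- \frac{6}{4} + 2\right) \left(20 \left(-3\right) + 66\right) = \left(\left(-6\right) \frac{1}{4} + 2\right) \left(-60 + 66\right) = \left(- \frac{3}{2} + 2\right) 6 = \frac{1}{2} \cdot 6 = 3$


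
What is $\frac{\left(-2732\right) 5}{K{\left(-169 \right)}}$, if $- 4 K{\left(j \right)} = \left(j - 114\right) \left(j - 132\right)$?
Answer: $\frac{54640}{85183} \approx 0.64144$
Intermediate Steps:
$K{\left(j \right)} = - \frac{\left(-132 + j\right) \left(-114 + j\right)}{4}$ ($K{\left(j \right)} = - \frac{\left(j - 114\right) \left(j - 132\right)}{4} = - \frac{\left(-114 + j\right) \left(-132 + j\right)}{4} = - \frac{\left(-132 + j\right) \left(-114 + j\right)}{4}$)
$\frac{\left(-2732\right) 5}{K{\left(-169 \right)}} = \frac{\left(-2732\right) 5}{-3762 - \frac{\left(-169\right)^{2}}{4} + \frac{123}{2} \left(-169\right)} = - \frac{13660}{-3762 - \frac{28561}{4} - \frac{20787}{2}} = - \frac{13660}{- \frac{85183}{4}} = \left(-13660\right) \left(- \frac{4}{85183}\right) = \frac{54640}{85183}$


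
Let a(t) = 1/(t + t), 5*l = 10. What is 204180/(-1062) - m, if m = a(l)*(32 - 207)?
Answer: -105145/708 ≈ -148.51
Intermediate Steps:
l = 2 (l = (1/5)*10 = 2)
a(t) = 1/(2*t)
m = -175/4 (m = ((1/2)/2)*(32 - 207) = ((1/2)*(1/2))*(-175) = (1/4)*(-175) = -175/4 ≈ -43.750)
204180/(-1062) - m = 204180/(-1062) - 1*(-175/4) = 204180*(-1/1062) + 175/4 = -34030/177 + 175/4 = -105145/708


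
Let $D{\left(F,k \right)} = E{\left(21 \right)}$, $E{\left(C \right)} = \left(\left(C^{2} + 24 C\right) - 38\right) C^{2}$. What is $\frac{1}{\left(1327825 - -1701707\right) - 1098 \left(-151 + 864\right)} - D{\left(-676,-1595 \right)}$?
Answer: $- \frac{898633993445}{2246658} \approx -3.9999 \cdot 10^{5}$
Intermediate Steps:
$E{\left(C \right)} = C^{2} \left(-38 + C^{2} + 24 C\right)$ ($E{\left(C \right)} = \left(-38 + C^{2} + 24 C\right) C^{2} = C^{2} \left(-38 + C^{2} + 24 C\right)$)
$D{\left(F,k \right)} = 399987$ ($D{\left(F,k \right)} = 21^{2} \left(-38 + 21^{2} + 24 \cdot 21\right) = 441 \left(-38 + 441 + 504\right) = 441 \cdot 907 = 399987$)
$\frac{1}{\left(1327825 - -1701707\right) - 1098 \left(-151 + 864\right)} - D{\left(-676,-1595 \right)} = \frac{1}{\left(1327825 - -1701707\right) - 1098 \left(-151 + 864\right)} - 399987 = \frac{1}{\left(1327825 + 1701707\right) - 782874} - 399987 = \frac{1}{3029532 - 782874} - 399987 = \frac{1}{2246658} - 399987 = - \frac{898633993445}{2246658}$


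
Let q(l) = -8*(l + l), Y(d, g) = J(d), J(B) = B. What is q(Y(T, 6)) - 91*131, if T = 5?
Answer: -12001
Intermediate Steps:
Y(d, g) = d
q(l) = -16*l
q(Y(T, 6)) - 91*131 = -16*5 - 91*131 = -80 - 11921 = -12001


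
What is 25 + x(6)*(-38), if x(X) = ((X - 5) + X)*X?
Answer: -1571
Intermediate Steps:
x(X) = X*(-5 + 2*X) (x(X) = ((-5 + X) + X)*X = (-5 + 2*X)*X = X*(-5 + 2*X))
25 + x(6)*(-38) = 25 + (6*(-5 + 2*6))*(-38) = 25 + (6*(-5 + 12))*(-38) = 25 + (6*7)*(-38) = 25 + 42*(-38) = 25 - 1596 = -1571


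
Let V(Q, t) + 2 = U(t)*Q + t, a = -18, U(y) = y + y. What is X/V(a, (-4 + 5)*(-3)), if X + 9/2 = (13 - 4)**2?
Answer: 153/206 ≈ 0.74272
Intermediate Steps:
U(y) = 2*y
X = 153/2 (X = -9/2 + (13 - 4)**2 = -9/2 + 9**2 = -9/2 + 81 = 153/2 ≈ 76.500)
V(Q, t) = -2 + t + 2*Q*t (V(Q, t) = -2 + ((2*t)*Q + t) = -2 + (2*Q*t + t) = -2 + (t + 2*Q*t) = -2 + t + 2*Q*t)
X/V(a, (-4 + 5)*(-3)) = 153/(2*(-2 + (-4 + 5)*(-3) + 2*(-18)*((-4 + 5)*(-3)))) = 153/(2*(-2 + 1*(-3) + 2*(-18)*(1*(-3)))) = 153/(2*(-2 - 3 + 2*(-18)*(-3))) = 153/(2*(-2 - 3 + 108)) = (153/2)/103 = (153/2)*(1/103) = 153/206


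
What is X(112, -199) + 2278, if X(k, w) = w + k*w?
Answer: -20209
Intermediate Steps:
X(112, -199) + 2278 = -199*(1 + 112) + 2278 = -199*113 + 2278 = -22487 + 2278 = -20209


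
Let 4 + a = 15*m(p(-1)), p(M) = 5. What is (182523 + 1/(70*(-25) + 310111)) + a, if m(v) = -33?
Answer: 56129102665/308361 ≈ 1.8202e+5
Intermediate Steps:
a = -499 (a = -4 + 15*(-33) = -4 - 495 = -499)
(182523 + 1/(70*(-25) + 310111)) + a = (182523 + 1/(70*(-25) + 310111)) - 499 = (182523 + 1/(-1750 + 310111)) - 499 = (182523 + 1/308361) - 499 = 56282974804/308361 - 499 = 56129102665/308361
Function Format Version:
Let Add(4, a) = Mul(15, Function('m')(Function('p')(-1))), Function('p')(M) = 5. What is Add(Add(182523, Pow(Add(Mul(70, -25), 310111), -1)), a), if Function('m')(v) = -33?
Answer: Rational(56129102665, 308361) ≈ 1.8202e+5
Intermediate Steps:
a = -499 (a = Add(-4, Mul(15, -33)) = Add(-4, -495) = -499)
Add(Add(182523, Pow(Add(Mul(70, -25), 310111), -1)), a) = Add(Add(182523, Pow(Add(Mul(70, -25), 310111), -1)), -499) = Add(Add(182523, Pow(Add(-1750, 310111), -1)), -499) = Add(Add(182523, Pow(308361, -1)), -499) = Add(Add(182523, Rational(1, 308361)), -499) = Add(Rational(56282974804, 308361), -499) = Rational(56129102665, 308361)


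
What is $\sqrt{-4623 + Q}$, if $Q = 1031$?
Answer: $2 i \sqrt{898} \approx 59.933 i$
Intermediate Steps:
$\sqrt{-4623 + Q} = \sqrt{-4623 + 1031} = \sqrt{-3592} = 2 i \sqrt{898}$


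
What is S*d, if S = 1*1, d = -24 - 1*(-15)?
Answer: -9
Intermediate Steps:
d = -9 (d = -24 + 15 = -9)
S = 1
S*d = 1*(-9) = -9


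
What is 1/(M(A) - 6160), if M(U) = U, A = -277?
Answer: -1/6437 ≈ -0.00015535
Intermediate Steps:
1/(M(A) - 6160) = 1/(-277 - 6160) = 1/(-6437) = -1/6437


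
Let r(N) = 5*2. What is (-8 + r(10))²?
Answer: 4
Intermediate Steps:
r(N) = 10
(-8 + r(10))² = (-8 + 10)² = 2² = 4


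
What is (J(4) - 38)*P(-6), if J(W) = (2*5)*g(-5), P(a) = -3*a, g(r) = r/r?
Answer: -504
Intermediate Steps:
g(r) = 1
J(W) = 10 (J(W) = (2*5)*1 = 10*1 = 10)
(J(4) - 38)*P(-6) = (10 - 38)*(-3*(-6)) = -28*18 = -504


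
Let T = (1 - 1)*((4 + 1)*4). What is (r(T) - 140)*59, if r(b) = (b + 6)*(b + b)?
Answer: -8260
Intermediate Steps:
T = 0 (T = 0*(5*4) = 0*20 = 0)
r(b) = 2*b*(6 + b) (r(b) = (6 + b)*(2*b) = 2*b*(6 + b))
(r(T) - 140)*59 = (2*0*(6 + 0) - 140)*59 = (2*0*6 - 140)*59 = (0 - 140)*59 = -140*59 = -8260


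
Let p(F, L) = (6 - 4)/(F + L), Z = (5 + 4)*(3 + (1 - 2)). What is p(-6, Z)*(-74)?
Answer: -37/3 ≈ -12.333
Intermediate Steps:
Z = 18 (Z = 9*(3 - 1) = 9*2 = 18)
p(F, L) = 2/(F + L)
p(-6, Z)*(-74) = (2/(-6 + 18))*(-74) = (2/12)*(-74) = (2*(1/12))*(-74) = (1/6)*(-74) = -37/3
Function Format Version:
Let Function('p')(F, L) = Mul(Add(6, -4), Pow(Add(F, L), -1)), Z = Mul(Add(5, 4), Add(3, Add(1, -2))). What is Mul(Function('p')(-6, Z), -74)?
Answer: Rational(-37, 3) ≈ -12.333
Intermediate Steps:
Z = 18 (Z = Mul(9, Add(3, -1)) = Mul(9, 2) = 18)
Function('p')(F, L) = Mul(2, Pow(Add(F, L), -1))
Mul(Function('p')(-6, Z), -74) = Mul(Mul(2, Pow(Add(-6, 18), -1)), -74) = Mul(Mul(2, Pow(12, -1)), -74) = Mul(Mul(2, Rational(1, 12)), -74) = Mul(Rational(1, 6), -74) = Rational(-37, 3)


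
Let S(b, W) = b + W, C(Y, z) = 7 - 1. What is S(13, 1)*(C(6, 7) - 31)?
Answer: -350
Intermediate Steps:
C(Y, z) = 6
S(b, W) = W + b
S(13, 1)*(C(6, 7) - 31) = (1 + 13)*(6 - 31) = 14*(-25) = -350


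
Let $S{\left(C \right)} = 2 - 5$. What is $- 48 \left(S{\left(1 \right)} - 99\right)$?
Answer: $4896$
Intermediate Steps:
$S{\left(C \right)} = -3$ ($S{\left(C \right)} = 2 - 5 = -3$)
$- 48 \left(S{\left(1 \right)} - 99\right) = - 48 \left(-3 - 99\right) = \left(-48\right) \left(-102\right) = 4896$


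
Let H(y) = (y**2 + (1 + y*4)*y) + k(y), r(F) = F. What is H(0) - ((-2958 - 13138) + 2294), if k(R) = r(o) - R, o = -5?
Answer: 13797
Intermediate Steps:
k(R) = -5 - R
H(y) = -5 + y**2 - y + y*(1 + 4*y) (H(y) = (y**2 + (1 + y*4)*y) + (-5 - y) = (y**2 + (1 + 4*y)*y) + (-5 - y) = (y**2 + y*(1 + 4*y)) + (-5 - y) = -5 + y**2 - y + y*(1 + 4*y))
H(0) - ((-2958 - 13138) + 2294) = (-5 + 5*0**2) - ((-2958 - 13138) + 2294) = (-5 + 5*0) - (-16096 + 2294) = (-5 + 0) - 1*(-13802) = -5 + 13802 = 13797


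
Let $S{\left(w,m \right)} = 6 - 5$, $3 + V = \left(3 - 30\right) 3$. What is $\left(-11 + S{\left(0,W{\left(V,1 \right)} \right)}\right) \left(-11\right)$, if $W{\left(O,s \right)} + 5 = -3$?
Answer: $110$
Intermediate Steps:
$V = -84$ ($V = -3 + \left(3 - 30\right) 3 = -3 - 81 = -84$)
$W{\left(O,s \right)} = -8$ ($W{\left(O,s \right)} = -5 - 3 = -8$)
$S{\left(w,m \right)} = 1$
$\left(-11 + S{\left(0,W{\left(V,1 \right)} \right)}\right) \left(-11\right) = \left(-11 + 1\right) \left(-11\right) = \left(-10\right) \left(-11\right) = 110$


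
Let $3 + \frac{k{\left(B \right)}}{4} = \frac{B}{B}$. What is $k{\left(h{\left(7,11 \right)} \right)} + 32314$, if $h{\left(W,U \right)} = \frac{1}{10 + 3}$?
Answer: $32306$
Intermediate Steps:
$h{\left(W,U \right)} = \frac{1}{13}$
$k{\left(B \right)} = -8$ ($k{\left(B \right)} = -12 + 4 \frac{B}{B} = -12 + 4 \cdot 1 = -12 + 4 = -8$)
$k{\left(h{\left(7,11 \right)} \right)} + 32314 = -8 + 32314 = 32306$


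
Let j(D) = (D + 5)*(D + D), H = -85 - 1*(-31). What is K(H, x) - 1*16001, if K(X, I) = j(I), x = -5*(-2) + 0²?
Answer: -15701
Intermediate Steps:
H = -54 (H = -85 + 31 = -54)
j(D) = 2*D*(5 + D) (j(D) = (5 + D)*(2*D) = 2*D*(5 + D))
x = 10 (x = 10 + 0 = 10)
K(X, I) = 2*I*(5 + I)
K(H, x) - 1*16001 = 2*10*(5 + 10) - 1*16001 = 2*10*15 - 16001 = 300 - 16001 = -15701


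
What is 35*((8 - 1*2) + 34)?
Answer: 1400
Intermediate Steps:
35*((8 - 1*2) + 34) = 35*((8 - 2) + 34) = 35*(6 + 34) = 35*40 = 1400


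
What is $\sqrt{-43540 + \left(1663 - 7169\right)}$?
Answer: $i \sqrt{49046} \approx 221.46 i$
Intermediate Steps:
$\sqrt{-43540 + \left(1663 - 7169\right)} = \sqrt{-43540 - 5506} = \sqrt{-49046} = i \sqrt{49046}$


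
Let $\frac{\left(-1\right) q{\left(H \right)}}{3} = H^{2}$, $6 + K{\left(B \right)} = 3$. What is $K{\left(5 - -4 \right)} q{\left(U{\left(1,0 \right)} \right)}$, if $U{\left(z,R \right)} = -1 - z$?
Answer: $36$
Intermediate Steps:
$K{\left(B \right)} = -3$ ($K{\left(B \right)} = -6 + 3 = -3$)
$q{\left(H \right)} = - 3 H^{2}$
$K{\left(5 - -4 \right)} q{\left(U{\left(1,0 \right)} \right)} = - 3 \left(- 3 \left(-1 - 1\right)^{2}\right) = - 3 \left(- 3 \left(-2\right)^{2}\right) = - 3 \left(\left(-3\right) 4\right) = \left(-3\right) \left(-12\right) = 36$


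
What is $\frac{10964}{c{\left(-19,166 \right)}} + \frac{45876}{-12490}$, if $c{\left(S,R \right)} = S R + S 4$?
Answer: $- \frac{14255992}{2017135} \approx -7.0674$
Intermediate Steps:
$c{\left(S,R \right)} = 4 S + R S$ ($c{\left(S,R \right)} = R S + 4 S = 4 S + R S$)
$\frac{10964}{c{\left(-19,166 \right)}} + \frac{45876}{-12490} = \frac{10964}{\left(-19\right) \left(4 + 166\right)} + \frac{45876}{-12490} = \frac{10964}{\left(-19\right) 170} + 45876 \left(- \frac{1}{12490}\right) = \frac{10964}{-3230} - \frac{22938}{6245} = 10964 \left(- \frac{1}{3230}\right) - \frac{22938}{6245} = - \frac{5482}{1615} - \frac{22938}{6245} = - \frac{14255992}{2017135}$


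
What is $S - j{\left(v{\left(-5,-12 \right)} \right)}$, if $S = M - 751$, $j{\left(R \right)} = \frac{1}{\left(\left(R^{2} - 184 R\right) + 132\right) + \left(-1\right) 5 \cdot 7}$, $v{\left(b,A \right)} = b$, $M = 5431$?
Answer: $\frac{4876559}{1042} \approx 4680.0$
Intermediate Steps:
$j{\left(R \right)} = \frac{1}{97 + R^{2} - 184 R}$ ($j{\left(R \right)} = \frac{1}{\left(132 + R^{2} - 184 R\right) - 35} = \frac{1}{97 + R^{2} - 184 R}$)
$S = 4680$ ($S = 5431 - 751 = 4680$)
$S - j{\left(v{\left(-5,-12 \right)} \right)} = 4680 - \frac{1}{97 + \left(-5\right)^{2} - -920} = 4680 - \frac{1}{97 + 25 + 920} = 4680 - \frac{1}{1042} = \frac{4876559}{1042}$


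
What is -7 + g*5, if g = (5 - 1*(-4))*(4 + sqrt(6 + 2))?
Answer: 173 + 90*sqrt(2) ≈ 300.28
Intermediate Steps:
g = 36 + 18*sqrt(2) (g = (5 + 4)*(4 + sqrt(8)) = 9*(4 + 2*sqrt(2)) = 36 + 18*sqrt(2) ≈ 61.456)
-7 + g*5 = -7 + (36 + 18*sqrt(2))*5 = -7 + (180 + 90*sqrt(2)) = 173 + 90*sqrt(2)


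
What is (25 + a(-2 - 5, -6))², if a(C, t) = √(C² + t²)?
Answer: (25 + √85)² ≈ 1171.0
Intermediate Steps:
(25 + a(-2 - 5, -6))² = (25 + √((-2 - 5)² + (-6)²))² = (25 + √((-7)² + 36))² = (25 + √(49 + 36))² = (25 + √85)²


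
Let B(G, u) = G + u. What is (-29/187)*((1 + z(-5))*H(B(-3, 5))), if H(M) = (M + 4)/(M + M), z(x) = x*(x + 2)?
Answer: -696/187 ≈ -3.7219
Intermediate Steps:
z(x) = x*(2 + x)
H(M) = (4 + M)/(2*M) (H(M) = (4 + M)/((2*M)) = (4 + M)*(1/(2*M)) = (4 + M)/(2*M))
(-29/187)*((1 + z(-5))*H(B(-3, 5))) = (-29/187)*((1 - 5*(2 - 5))*((4 + (-3 + 5))/(2*(-3 + 5)))) = (-29*1/187)*((1 - 5*(-3))*((½)*(4 + 2)/2)) = -29*(1 + 15)*(½)*(½)*6/187 = -464*3/(187*2) = -29/187*24 = -696/187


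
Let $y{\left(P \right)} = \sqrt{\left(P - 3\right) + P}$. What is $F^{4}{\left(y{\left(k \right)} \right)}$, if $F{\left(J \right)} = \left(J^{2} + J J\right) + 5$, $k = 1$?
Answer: $81$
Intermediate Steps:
$y{\left(P \right)} = \sqrt{-3 + 2 P}$ ($y{\left(P \right)} = \sqrt{\left(-3 + P\right) + P} = \sqrt{-3 + 2 P}$)
$F{\left(J \right)} = 5 + 2 J^{2}$ ($F{\left(J \right)} = \left(J^{2} + J^{2}\right) + 5 = 2 J^{2} + 5 = 5 + 2 J^{2}$)
$F^{4}{\left(y{\left(k \right)} \right)} = \left(5 + 2 \left(\sqrt{-3 + 2 \cdot 1}\right)^{2}\right)^{4} = \left(5 + 2 \left(\sqrt{-3 + 2}\right)^{2}\right)^{4} = \left(5 + 2 \left(\sqrt{-1}\right)^{2}\right)^{4} = \left(5 + 2 i^{2}\right)^{4} = \left(5 + 2 \left(-1\right)\right)^{4} = \left(5 - 2\right)^{4} = 3^{4} = 81$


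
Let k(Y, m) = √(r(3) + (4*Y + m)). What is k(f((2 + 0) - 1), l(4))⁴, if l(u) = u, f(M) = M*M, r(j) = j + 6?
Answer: 289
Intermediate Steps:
r(j) = 6 + j
f(M) = M²
k(Y, m) = √(9 + m + 4*Y) (k(Y, m) = √((6 + 3) + (4*Y + m)) = √(9 + (m + 4*Y)) = √(9 + m + 4*Y))
k(f((2 + 0) - 1), l(4))⁴ = (√(9 + 4 + 4*((2 + 0) - 1)²))⁴ = (√(9 + 4 + 4*(2 - 1)²))⁴ = (√(9 + 4 + 4*1²))⁴ = (√(9 + 4 + 4*1))⁴ = (√(9 + 4 + 4))⁴ = (√17)⁴ = 289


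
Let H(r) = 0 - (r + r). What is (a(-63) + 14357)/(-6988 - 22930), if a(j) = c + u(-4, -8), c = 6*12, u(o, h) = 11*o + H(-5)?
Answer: -14395/29918 ≈ -0.48115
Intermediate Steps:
H(r) = -2*r (H(r) = 0 - 2*r = -2*r)
u(o, h) = 10 + 11*o (u(o, h) = 11*o - 2*(-5) = 11*o + 10 = 10 + 11*o)
c = 72
a(j) = 38 (a(j) = 72 + (10 + 11*(-4)) = 72 + (10 - 44) = 72 - 34 = 38)
(a(-63) + 14357)/(-6988 - 22930) = (38 + 14357)/(-6988 - 22930) = 14395/(-29918) = 14395*(-1/29918) = -14395/29918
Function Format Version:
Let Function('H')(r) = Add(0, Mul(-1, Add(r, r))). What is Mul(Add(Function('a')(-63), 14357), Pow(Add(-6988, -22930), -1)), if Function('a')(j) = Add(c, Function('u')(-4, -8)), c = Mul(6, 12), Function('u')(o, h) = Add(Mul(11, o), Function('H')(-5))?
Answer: Rational(-14395, 29918) ≈ -0.48115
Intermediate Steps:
Function('H')(r) = Mul(-2, r) (Function('H')(r) = Add(0, Mul(-1, Mul(2, r))) = Add(0, Mul(-2, r)) = Mul(-2, r))
Function('u')(o, h) = Add(10, Mul(11, o)) (Function('u')(o, h) = Add(Mul(11, o), Mul(-2, -5)) = Add(Mul(11, o), 10) = Add(10, Mul(11, o)))
c = 72
Function('a')(j) = 38 (Function('a')(j) = Add(72, Add(10, Mul(11, -4))) = Add(72, Add(10, -44)) = Add(72, -34) = 38)
Mul(Add(Function('a')(-63), 14357), Pow(Add(-6988, -22930), -1)) = Mul(Add(38, 14357), Pow(Add(-6988, -22930), -1)) = Mul(14395, Pow(-29918, -1)) = Mul(14395, Rational(-1, 29918)) = Rational(-14395, 29918)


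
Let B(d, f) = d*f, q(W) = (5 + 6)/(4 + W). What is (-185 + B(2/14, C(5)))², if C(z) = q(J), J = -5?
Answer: 1705636/49 ≈ 34809.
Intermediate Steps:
q(W) = 11/(4 + W)
C(z) = -11 (C(z) = 11/(4 - 5) = 11/(-1) = 11*(-1) = -11)
(-185 + B(2/14, C(5)))² = (-185 + (2/14)*(-11))² = (-185 + (2*(1/14))*(-11))² = (-185 + (⅐)*(-11))² = (-185 - 11/7)² = (-1306/7)² = 1705636/49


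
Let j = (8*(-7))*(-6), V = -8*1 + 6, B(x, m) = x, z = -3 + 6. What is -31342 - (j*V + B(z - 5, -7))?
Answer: -30668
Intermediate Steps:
z = 3
V = -2 (V = -8 + 6 = -2)
j = 336 (j = -56*(-6) = 336)
-31342 - (j*V + B(z - 5, -7)) = -31342 - (336*(-2) + (3 - 5)) = -31342 - (-672 - 2) = -31342 - 1*(-674) = -31342 + 674 = -30668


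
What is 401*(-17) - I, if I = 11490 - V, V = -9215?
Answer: -27522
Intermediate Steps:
I = 20705 (I = 11490 - 1*(-9215) = 11490 + 9215 = 20705)
401*(-17) - I = 401*(-17) - 1*20705 = -6817 - 20705 = -27522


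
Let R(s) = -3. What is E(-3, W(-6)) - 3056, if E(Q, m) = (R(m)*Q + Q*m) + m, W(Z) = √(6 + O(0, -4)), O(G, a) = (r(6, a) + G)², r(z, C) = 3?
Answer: -3047 - 2*√15 ≈ -3054.7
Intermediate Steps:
O(G, a) = (3 + G)²
W(Z) = √15 (W(Z) = √(6 + (3 + 0)²) = √(6 + 3²) = √(6 + 9) = √15)
E(Q, m) = m - 3*Q + Q*m (E(Q, m) = (-3*Q + Q*m) + m = m - 3*Q + Q*m)
E(-3, W(-6)) - 3056 = (√15 - 3*(-3) - 3*√15) - 3056 = (√15 + 9 - 3*√15) - 3056 = (9 - 2*√15) - 3056 = -3047 - 2*√15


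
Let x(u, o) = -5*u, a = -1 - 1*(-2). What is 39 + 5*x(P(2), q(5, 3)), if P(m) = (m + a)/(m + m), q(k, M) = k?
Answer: 81/4 ≈ 20.250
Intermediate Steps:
a = 1 (a = -1 + 2 = 1)
P(m) = (1 + m)/(2*m) (P(m) = (m + 1)/(m + m) = (1 + m)/((2*m)) = (1 + m)*(1/(2*m)) = (1 + m)/(2*m))
39 + 5*x(P(2), q(5, 3)) = 39 + 5*(-5*(1 + 2)/(2*2)) = 39 + 5*(-5*3/(2*2)) = 39 + 5*(-5*¾) = 39 + 5*(-15/4) = 39 - 75/4 = 81/4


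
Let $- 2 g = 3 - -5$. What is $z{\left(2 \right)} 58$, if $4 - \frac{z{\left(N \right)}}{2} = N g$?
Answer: $1392$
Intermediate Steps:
$g = -4$ ($g = - \frac{3 - -5}{2} = - \frac{3 + 5}{2} = \left(- \frac{1}{2}\right) 8 = -4$)
$z{\left(N \right)} = 8 + 8 N$ ($z{\left(N \right)} = 8 - 2 N \left(-4\right) = 8 - 2 \left(- 4 N\right) = 8 + 8 N$)
$z{\left(2 \right)} 58 = \left(8 + 8 \cdot 2\right) 58 = \left(8 + 16\right) 58 = 24 \cdot 58 = 1392$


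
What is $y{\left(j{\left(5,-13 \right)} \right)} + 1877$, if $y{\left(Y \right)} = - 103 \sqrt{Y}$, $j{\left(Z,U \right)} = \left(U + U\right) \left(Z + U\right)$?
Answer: $1877 - 412 \sqrt{13} \approx 391.51$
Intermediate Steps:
$j{\left(Z,U \right)} = 2 U \left(U + Z\right)$
$y{\left(j{\left(5,-13 \right)} \right)} + 1877 = - 103 \sqrt{2 \left(-13\right) \left(-13 + 5\right)} + 1877 = - 103 \sqrt{2 \left(-13\right) \left(-8\right)} + 1877 = - 103 \sqrt{208} + 1877 = - 103 \cdot 4 \sqrt{13} + 1877 = - 412 \sqrt{13} + 1877 = 1877 - 412 \sqrt{13}$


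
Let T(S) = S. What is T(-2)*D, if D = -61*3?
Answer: 366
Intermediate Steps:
D = -183
T(-2)*D = -2*(-183) = 366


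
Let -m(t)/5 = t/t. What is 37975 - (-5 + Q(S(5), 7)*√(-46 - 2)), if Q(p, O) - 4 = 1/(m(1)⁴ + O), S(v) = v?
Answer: 37980 - 2529*I*√3/158 ≈ 37980.0 - 27.724*I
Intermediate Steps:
m(t) = -5 (m(t) = -5*t/t = -5*1 = -5)
Q(p, O) = 4 + 1/(625 + O) (Q(p, O) = 4 + 1/((-5)⁴ + O) = 4 + 1/(625 + O))
37975 - (-5 + Q(S(5), 7)*√(-46 - 2)) = 37975 - (-5 + ((2501 + 4*7)/(625 + 7))*√(-46 - 2)) = 37975 - (-5 + ((2501 + 28)/632)*√(-48)) = 37975 - (-5 + ((1/632)*2529)*(4*I*√3)) = 37975 - (-5 + 2529*(4*I*√3)/632) = 37975 - (-5 + 2529*I*√3/158) = 37975 + (5 - 2529*I*√3/158) = 37980 - 2529*I*√3/158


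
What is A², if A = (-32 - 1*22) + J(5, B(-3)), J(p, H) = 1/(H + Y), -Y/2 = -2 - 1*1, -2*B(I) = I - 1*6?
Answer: 1281424/441 ≈ 2905.7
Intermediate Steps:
B(I) = 3 - I/2 (B(I) = -(I - 1*6)/2 = -(I - 6)/2 = -(-6 + I)/2 = 3 - I/2)
Y = 6 (Y = -2*(-2 - 1*1) = -2*(-2 - 1) = -2*(-3) = 6)
J(p, H) = 1/(6 + H) (J(p, H) = 1/(H + 6) = 1/(6 + H))
A = -1132/21 (A = (-32 - 1*22) + 1/(6 + (3 - ½*(-3))) = (-32 - 22) + 1/(6 + (3 + 3/2)) = -54 + 1/(6 + 9/2) = -54 + 1/(21/2) = -54 + 2/21 = -1132/21 ≈ -53.905)
A² = (-1132/21)² = 1281424/441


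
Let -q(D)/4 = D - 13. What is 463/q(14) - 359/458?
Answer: -106745/916 ≈ -116.53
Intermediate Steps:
q(D) = 52 - 4*D (q(D) = -4*(D - 13) = -4*(-13 + D) = 52 - 4*D)
463/q(14) - 359/458 = 463/(52 - 4*14) - 359/458 = 463/(52 - 56) - 359*1/458 = 463/(-4) - 359/458 = 463*(-¼) - 359/458 = -463/4 - 359/458 = -106745/916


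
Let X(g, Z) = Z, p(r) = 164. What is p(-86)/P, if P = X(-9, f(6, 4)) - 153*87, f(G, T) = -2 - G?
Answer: -164/13319 ≈ -0.012313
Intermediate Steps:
P = -13319 (P = (-2 - 1*6) - 153*87 = (-2 - 6) - 13311 = -8 - 13311 = -13319)
p(-86)/P = 164/(-13319) = 164*(-1/13319) = -164/13319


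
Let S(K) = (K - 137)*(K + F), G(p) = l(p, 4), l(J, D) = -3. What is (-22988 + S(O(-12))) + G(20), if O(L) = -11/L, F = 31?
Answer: -3936143/144 ≈ -27334.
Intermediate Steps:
G(p) = -3
S(K) = (-137 + K)*(31 + K) (S(K) = (K - 137)*(K + 31) = (-137 + K)*(31 + K))
(-22988 + S(O(-12))) + G(20) = (-22988 + (-4247 + (-11/(-12))² - (-1166)/(-12))) - 3 = (-22988 + (-4247 + (-11*(-1/12))² - (-1166)*(-1)/12)) - 3 = (-22988 + (-4247 + (11/12)² - 106*11/12)) - 3 = (-22988 + (-4247 + 121/144 - 583/6)) - 3 = (-22988 - 625439/144) - 3 = -3935711/144 - 3 = -3936143/144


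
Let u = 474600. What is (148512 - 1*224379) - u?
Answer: -550467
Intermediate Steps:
(148512 - 1*224379) - u = (148512 - 1*224379) - 1*474600 = (148512 - 224379) - 474600 = -75867 - 474600 = -550467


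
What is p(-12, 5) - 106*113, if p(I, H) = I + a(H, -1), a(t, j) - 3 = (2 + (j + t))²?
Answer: -11951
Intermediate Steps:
a(t, j) = 3 + (2 + j + t)² (a(t, j) = 3 + (2 + (j + t))² = 3 + (2 + j + t)²)
p(I, H) = 3 + I + (1 + H)² (p(I, H) = I + (3 + (2 - 1 + H)²) = I + (3 + (1 + H)²) = 3 + I + (1 + H)²)
p(-12, 5) - 106*113 = (3 - 12 + (1 + 5)²) - 106*113 = (3 - 12 + 6²) - 11978 = (3 - 12 + 36) - 11978 = 27 - 11978 = -11951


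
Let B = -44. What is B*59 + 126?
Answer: -2470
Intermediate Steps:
B*59 + 126 = -44*59 + 126 = -2596 + 126 = -2470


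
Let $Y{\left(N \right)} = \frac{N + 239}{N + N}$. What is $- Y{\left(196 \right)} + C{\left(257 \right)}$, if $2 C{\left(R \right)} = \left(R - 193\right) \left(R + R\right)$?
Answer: $\frac{6447181}{392} \approx 16447.0$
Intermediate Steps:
$Y{\left(N \right)} = \frac{239 + N}{2 N}$
$C{\left(R \right)} = R \left(-193 + R\right)$ ($C{\left(R \right)} = \frac{\left(R - 193\right) \left(R + R\right)}{2} = \frac{\left(-193 + R\right) 2 R}{2} = \frac{2 R \left(-193 + R\right)}{2} = R \left(-193 + R\right)$)
$- Y{\left(196 \right)} + C{\left(257 \right)} = - \frac{239 + 196}{2 \cdot 196} + 257 \left(-193 + 257\right) = - \frac{435}{2 \cdot 196} + 257 \cdot 64 = \left(-1\right) \frac{435}{392} + 16448 = - \frac{435}{392} + 16448 = \frac{6447181}{392}$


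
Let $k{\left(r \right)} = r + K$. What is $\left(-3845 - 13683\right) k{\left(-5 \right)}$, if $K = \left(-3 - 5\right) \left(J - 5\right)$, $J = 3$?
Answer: $-192808$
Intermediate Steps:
$K = 16$ ($K = \left(-3 - 5\right) \left(3 - 5\right) = \left(-8\right) \left(-2\right) = 16$)
$k{\left(r \right)} = 16 + r$ ($k{\left(r \right)} = r + 16 = 16 + r$)
$\left(-3845 - 13683\right) k{\left(-5 \right)} = \left(-3845 - 13683\right) \left(16 - 5\right) = \left(-3845 - 13683\right) 11 = \left(-17528\right) 11 = -192808$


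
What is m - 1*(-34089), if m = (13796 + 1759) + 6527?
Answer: 56171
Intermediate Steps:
m = 22082 (m = 15555 + 6527 = 22082)
m - 1*(-34089) = 22082 - 1*(-34089) = 22082 + 34089 = 56171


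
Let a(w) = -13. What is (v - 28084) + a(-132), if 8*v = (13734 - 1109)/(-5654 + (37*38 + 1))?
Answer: -954636297/33976 ≈ -28097.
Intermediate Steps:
v = -12625/33976 (v = ((13734 - 1109)/(-5654 + (37*38 + 1)))/8 = (12625/(-5654 + (1406 + 1)))/8 = (12625/(-5654 + 1407))/8 = (12625/(-4247))/8 = (12625*(-1/4247))/8 = (⅛)*(-12625/4247) = -12625/33976 ≈ -0.37159)
(v - 28084) + a(-132) = (-12625/33976 - 28084) - 13 = -954194609/33976 - 13 = -954636297/33976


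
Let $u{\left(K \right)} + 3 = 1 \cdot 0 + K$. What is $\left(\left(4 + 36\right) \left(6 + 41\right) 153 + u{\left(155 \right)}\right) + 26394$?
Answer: $314186$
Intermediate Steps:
$u{\left(K \right)} = -3 + K$ ($u{\left(K \right)} = -3 + \left(1 \cdot 0 + K\right) = -3 + \left(0 + K\right) = -3 + K$)
$\left(\left(4 + 36\right) \left(6 + 41\right) 153 + u{\left(155 \right)}\right) + 26394 = \left(\left(4 + 36\right) \left(6 + 41\right) 153 + \left(-3 + 155\right)\right) + 26394 = \left(40 \cdot 47 \cdot 153 + 152\right) + 26394 = \left(1880 \cdot 153 + 152\right) + 26394 = \left(287640 + 152\right) + 26394 = 287792 + 26394 = 314186$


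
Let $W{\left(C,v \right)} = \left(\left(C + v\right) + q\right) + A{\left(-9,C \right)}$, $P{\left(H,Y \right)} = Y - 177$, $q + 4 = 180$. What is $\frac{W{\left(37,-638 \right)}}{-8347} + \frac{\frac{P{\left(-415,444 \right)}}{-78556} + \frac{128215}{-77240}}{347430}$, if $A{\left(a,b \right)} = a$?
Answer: $\frac{45741319202619883}{879810945743943120} \approx 0.05199$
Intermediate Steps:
$q = 176$ ($q = -4 + 180 = 176$)
$P{\left(H,Y \right)} = -177 + Y$ ($P{\left(H,Y \right)} = Y - 177 = -177 + Y$)
$W{\left(C,v \right)} = 167 + C + v$ ($W{\left(C,v \right)} = \left(\left(C + v\right) + 176\right) - 9 = \left(176 + C + v\right) - 9 = 167 + C + v$)
$\frac{W{\left(37,-638 \right)}}{-8347} + \frac{\frac{P{\left(-415,444 \right)}}{-78556} + \frac{128215}{-77240}}{347430} = \frac{167 + 37 - 638}{-8347} + \frac{\frac{-177 + 444}{-78556} + \frac{128215}{-77240}}{347430} = \left(-434\right) \left(- \frac{1}{8347}\right) + \left(267 \left(- \frac{1}{78556}\right) + 128215 \left(- \frac{1}{77240}\right)\right) \frac{1}{347430} = \frac{434}{8347} + \left(- \frac{267}{78556} - \frac{25643}{15448}\right) \frac{1}{347430} = \frac{434}{8347} - \frac{504634031}{105404450190960} = \frac{45741319202619883}{879810945743943120}$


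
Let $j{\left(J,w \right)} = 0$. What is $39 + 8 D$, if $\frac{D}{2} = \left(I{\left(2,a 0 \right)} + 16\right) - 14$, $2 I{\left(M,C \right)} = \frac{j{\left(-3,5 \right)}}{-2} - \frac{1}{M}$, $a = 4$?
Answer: $67$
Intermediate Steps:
$I{\left(M,C \right)} = - \frac{1}{2 M}$ ($I{\left(M,C \right)} = \frac{\frac{0}{-2} - \frac{1}{M}}{2} = \frac{0 \left(- \frac{1}{2}\right) - \frac{1}{M}}{2} = \frac{0 - \frac{1}{M}}{2} = \frac{\left(-1\right) \frac{1}{M}}{2} = - \frac{1}{2 M}$)
$D = \frac{7}{2}$ ($D = 2 \left(\left(- \frac{1}{2 \cdot 2} + 16\right) - 14\right) = 2 \left(\left(\left(- \frac{1}{2}\right) \frac{1}{2} + 16\right) - 14\right) = 2 \left(\left(- \frac{1}{4} + 16\right) - 14\right) = 2 \left(\frac{63}{4} - 14\right) = 2 \cdot \frac{7}{4} = \frac{7}{2} \approx 3.5$)
$39 + 8 D = 39 + 8 \cdot \frac{7}{2} = 39 + 28 = 67$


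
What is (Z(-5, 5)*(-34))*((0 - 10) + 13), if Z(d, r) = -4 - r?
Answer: 918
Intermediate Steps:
(Z(-5, 5)*(-34))*((0 - 10) + 13) = ((-4 - 1*5)*(-34))*((0 - 10) + 13) = ((-4 - 5)*(-34))*(-10 + 13) = -9*(-34)*3 = 306*3 = 918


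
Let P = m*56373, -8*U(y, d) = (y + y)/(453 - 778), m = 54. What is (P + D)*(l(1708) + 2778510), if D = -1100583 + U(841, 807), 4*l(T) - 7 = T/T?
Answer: 1755066235549748/325 ≈ 5.4002e+12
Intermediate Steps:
U(y, d) = y/1300 (U(y, d) = -(y + y)/(8*(453 - 778)) = -2*y/(8*(-325)) = -2*y*(-1)/(8*325) = -(-1)*y/1300 = y/1300)
l(T) = 2 (l(T) = 7/4 + (T/T)/4 = 7/4 + (¼)*1 = 7/4 + ¼ = 2)
P = 3044142 (P = 54*56373 = 3044142)
D = -1430757059/1300 (D = -1100583 + (1/1300)*841 = -1100583 + 841/1300 = -1430757059/1300 ≈ -1.1006e+6)
(P + D)*(l(1708) + 2778510) = (3044142 - 1430757059/1300)*(2 + 2778510) = (2526627541/1300)*2778512 = 1755066235549748/325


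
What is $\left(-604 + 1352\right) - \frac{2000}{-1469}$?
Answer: $\frac{1100812}{1469} \approx 749.36$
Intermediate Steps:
$\left(-604 + 1352\right) - \frac{2000}{-1469} = 748 - - \frac{2000}{1469} = 748 + \frac{2000}{1469} = \frac{1100812}{1469}$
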